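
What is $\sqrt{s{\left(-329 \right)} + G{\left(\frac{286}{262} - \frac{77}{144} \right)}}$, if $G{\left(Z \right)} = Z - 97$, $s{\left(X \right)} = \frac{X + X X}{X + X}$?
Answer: $\frac{13 i \sqrt{3808301}}{1572} \approx 16.138 i$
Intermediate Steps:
$s{\left(X \right)} = \frac{X + X^{2}}{2 X}$
$G{\left(Z \right)} = -97 + Z$
$\sqrt{s{\left(-329 \right)} + G{\left(\frac{286}{262} - \frac{77}{144} \right)}} = \sqrt{\left(\frac{1}{2} + \frac{1}{2} \left(-329\right)\right) + \left(-97 + \left(\frac{286}{262} - \frac{77}{144}\right)\right)} = \sqrt{\left(\frac{1}{2} - \frac{329}{2}\right) + \left(-97 + \left(286 \cdot \frac{1}{262} - \frac{77}{144}\right)\right)} = \sqrt{-164 + \left(-97 + \left(\frac{143}{131} - \frac{77}{144}\right)\right)} = \sqrt{-164 + \left(-97 + \frac{10505}{18864}\right)} = \sqrt{-164 - \frac{1819303}{18864}} = \sqrt{- \frac{4912999}{18864}} = \frac{13 i \sqrt{3808301}}{1572}$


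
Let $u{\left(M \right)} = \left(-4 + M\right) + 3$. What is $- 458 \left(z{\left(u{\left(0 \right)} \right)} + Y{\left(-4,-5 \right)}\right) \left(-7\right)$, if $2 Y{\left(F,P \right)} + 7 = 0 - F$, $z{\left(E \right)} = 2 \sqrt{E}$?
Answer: $-4809 + 6412 i \approx -4809.0 + 6412.0 i$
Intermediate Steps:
$u{\left(M \right)} = -1 + M$
$Y{\left(F,P \right)} = - \frac{7}{2} - \frac{F}{2}$ ($Y{\left(F,P \right)} = - \frac{7}{2} + \frac{0 - F}{2} = - \frac{7}{2} + \frac{\left(-1\right) F}{2} = - \frac{7}{2} - \frac{F}{2}$)
$- 458 \left(z{\left(u{\left(0 \right)} \right)} + Y{\left(-4,-5 \right)}\right) \left(-7\right) = - 458 \left(2 \sqrt{-1 + 0} - \frac{3}{2}\right) \left(-7\right) = - 458 \left(2 \sqrt{-1} + \left(- \frac{7}{2} + 2\right)\right) \left(-7\right) = - 458 \left(2 i - \frac{3}{2}\right) \left(-7\right) = - 458 \left(- \frac{3}{2} + 2 i\right) \left(-7\right) = - 458 \left(\frac{21}{2} - 14 i\right) = -4809 + 6412 i$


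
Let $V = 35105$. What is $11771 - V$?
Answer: $-23334$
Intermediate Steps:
$11771 - V = 11771 - 35105 = -23334$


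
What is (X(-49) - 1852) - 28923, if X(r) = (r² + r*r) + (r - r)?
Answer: -25973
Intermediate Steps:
X(r) = 2*r² (X(r) = (r² + r²) + 0 = 2*r² + 0 = 2*r²)
(X(-49) - 1852) - 28923 = (2*(-49)² - 1852) - 28923 = (2*2401 - 1852) - 28923 = (4802 - 1852) - 28923 = 2950 - 28923 = -25973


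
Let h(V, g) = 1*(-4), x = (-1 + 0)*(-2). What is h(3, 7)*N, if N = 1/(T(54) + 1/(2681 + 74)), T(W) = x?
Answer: -11020/5511 ≈ -1.9996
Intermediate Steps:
x = 2 (x = -1*(-2) = 2)
T(W) = 2
h(V, g) = -4
N = 2755/5511 (N = 1/(2 + 1/(2681 + 74)) = 1/(2 + 1/2755) = 1/(5511/2755) = 2755/5511 ≈ 0.49991)
h(3, 7)*N = -4*2755/5511 = -11020/5511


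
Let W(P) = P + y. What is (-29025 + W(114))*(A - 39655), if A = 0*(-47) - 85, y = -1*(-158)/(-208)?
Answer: 29872786505/26 ≈ 1.1490e+9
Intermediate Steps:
y = -79/104 (y = 158*(-1/208) = -79/104 ≈ -0.75961)
A = -85 (A = 0 - 85 = -85)
W(P) = -79/104 + P (W(P) = P - 79/104 = -79/104 + P)
(-29025 + W(114))*(A - 39655) = (-29025 + (-79/104 + 114))*(-85 - 39655) = (-29025 + 11777/104)*(-39740) = -3006823/104*(-39740) = 29872786505/26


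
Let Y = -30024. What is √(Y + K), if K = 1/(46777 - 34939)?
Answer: I*√4207510626018/11838 ≈ 173.27*I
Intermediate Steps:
K = 1/11838 ≈ 8.4474e-5
√(Y + K) = √(-30024 + 1/11838) = √(-355424111/11838) = I*√4207510626018/11838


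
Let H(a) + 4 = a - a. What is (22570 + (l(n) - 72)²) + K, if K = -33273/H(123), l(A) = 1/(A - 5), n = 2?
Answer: 1300333/36 ≈ 36120.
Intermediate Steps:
H(a) = -4 (H(a) = -4 + (a - a) = -4 + 0 = -4)
l(A) = 1/(-5 + A)
K = 33273/4 (K = -33273/(-4) = -33273*(-¼) = 33273/4 ≈ 8318.3)
(22570 + (l(n) - 72)²) + K = (22570 + (1/(-5 + 2) - 72)²) + 33273/4 = (22570 + (1/(-3) - 72)²) + 33273/4 = (22570 + (-⅓ - 72)²) + 33273/4 = (22570 + (-217/3)²) + 33273/4 = (22570 + 47089/9) + 33273/4 = 250219/9 + 33273/4 = 1300333/36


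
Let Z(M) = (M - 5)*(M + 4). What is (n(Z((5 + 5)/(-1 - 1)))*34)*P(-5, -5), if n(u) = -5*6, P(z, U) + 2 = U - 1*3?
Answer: 10200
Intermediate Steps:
Z(M) = (-5 + M)*(4 + M)
P(z, U) = -5 + U (P(z, U) = -2 + (U - 1*3) = -2 + (U - 3) = -2 + (-3 + U) = -5 + U)
n(u) = -30
(n(Z((5 + 5)/(-1 - 1)))*34)*P(-5, -5) = (-30*34)*(-5 - 5) = -1020*(-10) = 10200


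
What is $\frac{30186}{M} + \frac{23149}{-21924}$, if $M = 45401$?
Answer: $- \frac{55598555}{142195932} \approx -0.391$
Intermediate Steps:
$\frac{30186}{M} + \frac{23149}{-21924} = \frac{30186}{45401} + \frac{23149}{-21924} = 30186 \cdot \frac{1}{45401} + 23149 \left(- \frac{1}{21924}\right) = \frac{30186}{45401} - \frac{3307}{3132} = - \frac{55598555}{142195932}$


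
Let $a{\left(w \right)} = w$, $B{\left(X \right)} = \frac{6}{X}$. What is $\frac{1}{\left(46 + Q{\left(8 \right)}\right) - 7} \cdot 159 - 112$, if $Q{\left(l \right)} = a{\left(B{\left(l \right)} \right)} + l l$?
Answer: $- \frac{45844}{415} \approx -110.47$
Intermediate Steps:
$Q{\left(l \right)} = l^{2} + \frac{6}{l}$ ($Q{\left(l \right)} = \frac{6}{l} + l l = \frac{6}{l} + l^{2} = l^{2} + \frac{6}{l}$)
$\frac{1}{\left(46 + Q{\left(8 \right)}\right) - 7} \cdot 159 - 112 = \frac{1}{\left(46 + \frac{6 + 8^{3}}{8}\right) - 7} \cdot 159 - 112 = \frac{1}{\left(46 + \frac{6 + 512}{8}\right) - 7} \cdot 159 - 112 = \frac{1}{\left(46 + \frac{1}{8} \cdot 518\right) - 7} \cdot 159 - 112 = \frac{1}{\left(46 + \frac{259}{4}\right) - 7} \cdot 159 - 112 = \frac{1}{\frac{443}{4} - 7} \cdot 159 - 112 = \frac{1}{\frac{415}{4}} \cdot 159 - 112 = \frac{4}{415} \cdot 159 - 112 = \frac{636}{415} - 112 = - \frac{45844}{415}$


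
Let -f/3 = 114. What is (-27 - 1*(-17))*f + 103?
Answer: 3523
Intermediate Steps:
f = -342 (f = -3*114 = -342)
(-27 - 1*(-17))*f + 103 = (-27 - 1*(-17))*(-342) + 103 = (-27 + 17)*(-342) + 103 = -10*(-342) + 103 = 3420 + 103 = 3523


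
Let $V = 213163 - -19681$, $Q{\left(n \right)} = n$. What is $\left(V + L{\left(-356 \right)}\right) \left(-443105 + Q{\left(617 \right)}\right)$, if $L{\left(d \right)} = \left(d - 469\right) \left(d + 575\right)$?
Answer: $-23084156472$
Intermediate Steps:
$V = 232844$ ($V = 213163 + 19681 = 232844$)
$L{\left(d \right)} = \left(-469 + d\right) \left(575 + d\right)$
$\left(V + L{\left(-356 \right)}\right) \left(-443105 + Q{\left(617 \right)}\right) = \left(232844 + \left(-269675 + \left(-356\right)^{2} + 106 \left(-356\right)\right)\right) \left(-443105 + 617\right) = \left(232844 - 180675\right) \left(-442488\right) = 52169 \left(-442488\right) = -23084156472$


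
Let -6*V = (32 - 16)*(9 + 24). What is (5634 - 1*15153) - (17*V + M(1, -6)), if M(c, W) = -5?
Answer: -8018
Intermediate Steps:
V = -88 (V = -(32 - 16)*(9 + 24)/6 = -8*33/3 = -⅙*528 = -88)
(5634 - 1*15153) - (17*V + M(1, -6)) = (5634 - 1*15153) - (17*(-88) - 5) = (5634 - 15153) - (-1496 - 5) = -9519 - 1*(-1501) = -9519 + 1501 = -8018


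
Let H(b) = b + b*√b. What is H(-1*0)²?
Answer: 0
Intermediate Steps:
H(b) = b + b^(3/2)
H(-1*0)² = (-1*0 + (-1*0)^(3/2))² = (0 + 0^(3/2))² = (0 + 0)² = 0² = 0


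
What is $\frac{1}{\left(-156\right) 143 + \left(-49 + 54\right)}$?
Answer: $- \frac{1}{22303} \approx -4.4837 \cdot 10^{-5}$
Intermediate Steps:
$\frac{1}{\left(-156\right) 143 + \left(-49 + 54\right)} = \frac{1}{-22308 + 5} = \frac{1}{-22303} = - \frac{1}{22303}$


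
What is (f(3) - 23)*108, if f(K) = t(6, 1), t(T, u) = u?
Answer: -2376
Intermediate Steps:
f(K) = 1
(f(3) - 23)*108 = (1 - 23)*108 = -22*108 = -2376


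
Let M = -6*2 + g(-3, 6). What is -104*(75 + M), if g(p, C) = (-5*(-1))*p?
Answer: -4992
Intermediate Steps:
g(p, C) = 5*p
M = -27 (M = -6*2 + 5*(-3) = -12 - 15 = -27)
-104*(75 + M) = -104*(75 - 27) = -104*48 = -4992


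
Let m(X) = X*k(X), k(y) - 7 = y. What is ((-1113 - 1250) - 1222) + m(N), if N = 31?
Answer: -2407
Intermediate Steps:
k(y) = 7 + y
m(X) = X*(7 + X)
((-1113 - 1250) - 1222) + m(N) = ((-1113 - 1250) - 1222) + 31*(7 + 31) = (-2363 - 1222) + 31*38 = -3585 + 1178 = -2407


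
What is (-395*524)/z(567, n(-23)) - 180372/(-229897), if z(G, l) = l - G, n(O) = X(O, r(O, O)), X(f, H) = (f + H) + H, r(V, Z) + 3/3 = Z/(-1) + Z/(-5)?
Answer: 59601130937/154260887 ≈ 386.37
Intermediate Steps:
r(V, Z) = -1 - 6*Z/5 (r(V, Z) = -1 + (Z/(-1) + Z/(-5)) = -1 + (Z*(-1) + Z*(-⅕)) = -1 + (-Z - Z/5) = -1 - 6*Z/5)
X(f, H) = f + 2*H (X(f, H) = (H + f) + H = f + 2*H)
n(O) = -2 - 7*O/5 (n(O) = O + 2*(-1 - 6*O/5) = O + (-2 - 12*O/5) = -2 - 7*O/5)
(-395*524)/z(567, n(-23)) - 180372/(-229897) = (-395*524)/((-2 - 7/5*(-23)) - 1*567) - 180372/(-229897) = -206980/((-2 + 161/5) - 567) - 180372*(-1/229897) = -206980/(151/5 - 567) + 180372/229897 = -206980/(-2684/5) + 180372/229897 = -206980*(-5/2684) + 180372/229897 = 258725/671 + 180372/229897 = 59601130937/154260887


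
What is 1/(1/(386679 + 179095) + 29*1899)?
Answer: 565774/31157739955 ≈ 1.8158e-5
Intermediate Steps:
1/(1/(386679 + 179095) + 29*1899) = 1/(1/565774 + 55071) = 1/(31157739955/565774) = 565774/31157739955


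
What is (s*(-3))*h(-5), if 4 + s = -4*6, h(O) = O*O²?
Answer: -10500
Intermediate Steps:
h(O) = O³
s = -28 (s = -4 - 4*6 = -4 - 24 = -28)
(s*(-3))*h(-5) = -28*(-3)*(-5)³ = 84*(-125) = -10500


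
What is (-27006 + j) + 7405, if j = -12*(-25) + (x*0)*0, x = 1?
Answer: -19301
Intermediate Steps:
j = 300 (j = -12*(-25) + (1*0)*0 = 300 + 0*0 = 300 + 0 = 300)
(-27006 + j) + 7405 = (-27006 + 300) + 7405 = -26706 + 7405 = -19301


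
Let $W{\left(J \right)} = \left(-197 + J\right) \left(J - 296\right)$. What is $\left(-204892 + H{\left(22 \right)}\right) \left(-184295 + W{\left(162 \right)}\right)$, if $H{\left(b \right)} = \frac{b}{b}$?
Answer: $36799448055$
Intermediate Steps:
$W{\left(J \right)} = \left(-296 + J\right) \left(-197 + J\right)$ ($W{\left(J \right)} = \left(-197 + J\right) \left(-296 + J\right) = \left(-296 + J\right) \left(-197 + J\right)$)
$H{\left(b \right)} = 1$
$\left(-204892 + H{\left(22 \right)}\right) \left(-184295 + W{\left(162 \right)}\right) = \left(-204892 + 1\right) \left(-184295 + \left(58312 + 162^{2} - 79866\right)\right) = - 204891 \left(-184295 + \left(58312 + 26244 - 79866\right)\right) = - 204891 \left(-184295 + 4690\right) = \left(-204891\right) \left(-179605\right) = 36799448055$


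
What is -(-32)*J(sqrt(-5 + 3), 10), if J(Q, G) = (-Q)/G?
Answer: -16*I*sqrt(2)/5 ≈ -4.5255*I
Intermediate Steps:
J(Q, G) = -Q/G
-(-32)*J(sqrt(-5 + 3), 10) = -(-32)*(-1*sqrt(-5 + 3)/10) = -(-32)*(-1*sqrt(-2)*1/10) = -(-32)*(-1*I*sqrt(2)*1/10) = -(-32)*(-I*sqrt(2)/10) = -16*I*sqrt(2)/5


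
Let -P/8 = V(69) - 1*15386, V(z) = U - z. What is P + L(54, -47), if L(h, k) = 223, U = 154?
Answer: 122631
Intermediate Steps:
V(z) = 154 - z
P = 122408 (P = -8*((154 - 1*69) - 1*15386) = -8*((154 - 69) - 15386) = -8*(85 - 15386) = -8*(-15301) = 122408)
P + L(54, -47) = 122408 + 223 = 122631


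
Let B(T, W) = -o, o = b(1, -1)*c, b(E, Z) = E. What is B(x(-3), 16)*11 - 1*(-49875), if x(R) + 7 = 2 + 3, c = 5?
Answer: 49820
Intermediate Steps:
x(R) = -2 (x(R) = -7 + (2 + 3) = -7 + 5 = -2)
o = 5 (o = 1*5 = 5)
B(T, W) = -5 (B(T, W) = -1*5 = -5)
B(x(-3), 16)*11 - 1*(-49875) = -5*11 - 1*(-49875) = -55 + 49875 = 49820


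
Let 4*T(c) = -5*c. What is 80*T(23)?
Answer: -2300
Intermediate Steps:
T(c) = -5*c/4 (T(c) = (-5*c)/4 = -5*c/4)
80*T(23) = 80*(-5/4*23) = 80*(-115/4) = -2300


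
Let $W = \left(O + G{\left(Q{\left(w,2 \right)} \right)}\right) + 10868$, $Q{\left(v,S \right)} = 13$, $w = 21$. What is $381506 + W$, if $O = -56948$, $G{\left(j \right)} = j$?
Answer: $335439$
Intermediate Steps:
$W = -46067$ ($W = \left(-56948 + 13\right) + 10868 = -56935 + 10868 = -46067$)
$381506 + W = 381506 - 46067 = 335439$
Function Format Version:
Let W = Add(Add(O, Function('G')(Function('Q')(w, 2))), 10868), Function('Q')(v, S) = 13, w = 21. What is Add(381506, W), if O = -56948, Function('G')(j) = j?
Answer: 335439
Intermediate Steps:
W = -46067 (W = Add(Add(-56948, 13), 10868) = Add(-56935, 10868) = -46067)
Add(381506, W) = Add(381506, -46067) = 335439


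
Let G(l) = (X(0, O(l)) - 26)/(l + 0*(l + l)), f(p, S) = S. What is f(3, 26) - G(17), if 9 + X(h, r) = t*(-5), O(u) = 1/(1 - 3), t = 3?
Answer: 492/17 ≈ 28.941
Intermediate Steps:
O(u) = -½ (O(u) = 1/(-2) = -½)
X(h, r) = -24 (X(h, r) = -9 + 3*(-5) = -9 - 15 = -24)
G(l) = -50/l (G(l) = (-24 - 26)/(l + 0*(l + l)) = -50/(l + 0*(2*l)) = -50/(l + 0) = -50/l)
f(3, 26) - G(17) = 26 - (-50)/17 = 26 - 1*(-50/17) = 26 + 50/17 = 492/17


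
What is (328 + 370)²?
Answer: 487204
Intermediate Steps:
(328 + 370)² = 698² = 487204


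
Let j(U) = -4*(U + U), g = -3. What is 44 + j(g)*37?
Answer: 932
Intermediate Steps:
j(U) = -8*U
44 + j(g)*37 = 44 - 8*(-3)*37 = 44 + 24*37 = 44 + 888 = 932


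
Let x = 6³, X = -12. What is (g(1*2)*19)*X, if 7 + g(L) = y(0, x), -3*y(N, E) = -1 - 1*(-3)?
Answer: 1748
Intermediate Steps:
x = 216
y(N, E) = -⅔ (y(N, E) = -(-1 - 1*(-3))/3 = -(-1 + 3)/3 = -⅓*2 = -⅔)
g(L) = -23/3 (g(L) = -7 - ⅔ = -23/3)
(g(1*2)*19)*X = -23/3*19*(-12) = -437/3*(-12) = 1748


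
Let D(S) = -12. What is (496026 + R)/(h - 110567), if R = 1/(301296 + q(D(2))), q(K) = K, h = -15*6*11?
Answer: -149444697385/33610339188 ≈ -4.4464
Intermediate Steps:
h = -990 (h = -90*11 = -990)
R = 1/301284 (R = 1/(301296 - 12) = 1/301284 ≈ 3.3191e-6)
(496026 + R)/(h - 110567) = (496026 + 1/301284)/(-990 - 110567) = (149444697385/301284)/(-111557) = (149444697385/301284)*(-1/111557) = -149444697385/33610339188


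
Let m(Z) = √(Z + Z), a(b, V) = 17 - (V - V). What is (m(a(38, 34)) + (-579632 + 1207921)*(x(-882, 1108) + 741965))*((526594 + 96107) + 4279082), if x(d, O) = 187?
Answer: 2285632483674525624 + 4901783*√34 ≈ 2.2856e+18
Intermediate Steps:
a(b, V) = 17 (a(b, V) = 17 - 1*0 = 17 + 0 = 17)
m(Z) = √2*√Z (m(Z) = √(2*Z) = √2*√Z)
(m(a(38, 34)) + (-579632 + 1207921)*(x(-882, 1108) + 741965))*((526594 + 96107) + 4279082) = (√2*√17 + (-579632 + 1207921)*(187 + 741965))*((526594 + 96107) + 4279082) = (√34 + 628289*742152)*(622701 + 4279082) = (√34 + 466285937928)*4901783 = (466285937928 + √34)*4901783 = 2285632483674525624 + 4901783*√34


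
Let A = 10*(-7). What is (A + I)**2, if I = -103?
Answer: 29929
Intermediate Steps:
A = -70
(A + I)**2 = (-70 - 103)**2 = (-173)**2 = 29929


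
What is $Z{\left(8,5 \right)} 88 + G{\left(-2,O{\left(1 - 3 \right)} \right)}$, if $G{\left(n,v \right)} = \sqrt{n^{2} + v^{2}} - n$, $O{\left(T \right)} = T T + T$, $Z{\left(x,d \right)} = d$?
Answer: $442 + 2 \sqrt{2} \approx 444.83$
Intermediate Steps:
$O{\left(T \right)} = T + T^{2}$ ($O{\left(T \right)} = T^{2} + T = T + T^{2}$)
$Z{\left(8,5 \right)} 88 + G{\left(-2,O{\left(1 - 3 \right)} \right)} = 5 \cdot 88 - \left(-2 - \sqrt{\left(-2\right)^{2} + \left(\left(1 - 3\right) \left(1 + \left(1 - 3\right)\right)\right)^{2}}\right) = 440 + \left(\sqrt{4 + \left(\left(1 - 3\right) \left(1 + \left(1 - 3\right)\right)\right)^{2}} + 2\right) = 440 + \left(\sqrt{4 + \left(- 2 \left(1 - 2\right)\right)^{2}} + 2\right) = 440 + \left(\sqrt{4 + \left(\left(-2\right) \left(-1\right)\right)^{2}} + 2\right) = 440 + \left(\sqrt{4 + 2^{2}} + 2\right) = 440 + \left(\sqrt{4 + 4} + 2\right) = 440 + \left(\sqrt{8} + 2\right) = 440 + \left(2 \sqrt{2} + 2\right) = 440 + \left(2 + 2 \sqrt{2}\right) = 442 + 2 \sqrt{2}$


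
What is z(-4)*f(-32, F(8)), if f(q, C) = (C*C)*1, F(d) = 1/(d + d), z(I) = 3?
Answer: 3/256 ≈ 0.011719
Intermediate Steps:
F(d) = 1/(2*d)
f(q, C) = C² (f(q, C) = C²*1 = C²)
z(-4)*f(-32, F(8)) = 3*((½)/8)² = 3*((½)*(⅛))² = 3*(1/16)² = 3*(1/256) = 3/256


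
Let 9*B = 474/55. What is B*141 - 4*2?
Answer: 6986/55 ≈ 127.02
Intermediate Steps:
B = 158/165 (B = (474/55)/9 = (474*(1/55))/9 = (⅑)*(474/55) = 158/165 ≈ 0.95758)
B*141 - 4*2 = (158/165)*141 - 4*2 = 7426/55 - 8 = 6986/55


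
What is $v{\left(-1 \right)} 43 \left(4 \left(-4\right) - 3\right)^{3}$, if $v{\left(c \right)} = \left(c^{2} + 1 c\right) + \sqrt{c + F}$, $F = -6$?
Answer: $- 294937 i \sqrt{7} \approx - 7.8033 \cdot 10^{5} i$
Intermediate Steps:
$v{\left(c \right)} = c + c^{2} + \sqrt{-6 + c}$ ($v{\left(c \right)} = \left(c^{2} + 1 c\right) + \sqrt{c - 6} = \left(c^{2} + c\right) + \sqrt{-6 + c} = \left(c + c^{2}\right) + \sqrt{-6 + c} = c + c^{2} + \sqrt{-6 + c}$)
$v{\left(-1 \right)} 43 \left(4 \left(-4\right) - 3\right)^{3} = \left(-1 + \left(-1\right)^{2} + \sqrt{-6 - 1}\right) 43 \left(4 \left(-4\right) - 3\right)^{3} = \left(-1 + 1 + \sqrt{-7}\right) 43 \left(-16 - 3\right)^{3} = \left(-1 + 1 + i \sqrt{7}\right) 43 \left(-19\right)^{3} = i \sqrt{7} \cdot 43 \left(-6859\right) = 43 i \sqrt{7} \left(-6859\right) = - 294937 i \sqrt{7}$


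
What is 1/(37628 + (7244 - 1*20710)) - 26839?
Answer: -648483917/24162 ≈ -26839.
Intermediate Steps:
1/(37628 + (7244 - 1*20710)) - 26839 = 1/(37628 + (7244 - 20710)) - 26839 = 1/(37628 - 13466) - 26839 = 1/24162 - 26839 = -648483917/24162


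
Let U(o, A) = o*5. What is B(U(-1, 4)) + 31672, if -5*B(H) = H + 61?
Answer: 158304/5 ≈ 31661.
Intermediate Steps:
U(o, A) = 5*o
B(H) = -61/5 - H/5 (B(H) = -(H + 61)/5 = -(61 + H)/5 = -61/5 - H/5)
B(U(-1, 4)) + 31672 = (-61/5 - (-1)) + 31672 = (-61/5 - ⅕*(-5)) + 31672 = (-61/5 + 1) + 31672 = -56/5 + 31672 = 158304/5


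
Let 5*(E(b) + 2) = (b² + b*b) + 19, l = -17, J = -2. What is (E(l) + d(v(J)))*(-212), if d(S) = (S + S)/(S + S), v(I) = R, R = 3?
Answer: -125504/5 ≈ -25101.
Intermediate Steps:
v(I) = 3
d(S) = 1 (d(S) = (2*S)/((2*S)) = (2*S)*(1/(2*S)) = 1)
E(b) = 9/5 + 2*b²/5 (E(b) = -2 + ((b² + b*b) + 19)/5 = -2 + ((b² + b²) + 19)/5 = -2 + (2*b² + 19)/5 = -2 + (19 + 2*b²)/5 = -2 + (19/5 + 2*b²/5) = 9/5 + 2*b²/5)
(E(l) + d(v(J)))*(-212) = ((9/5 + (⅖)*(-17)²) + 1)*(-212) = ((9/5 + (⅖)*289) + 1)*(-212) = ((9/5 + 578/5) + 1)*(-212) = (587/5 + 1)*(-212) = (592/5)*(-212) = -125504/5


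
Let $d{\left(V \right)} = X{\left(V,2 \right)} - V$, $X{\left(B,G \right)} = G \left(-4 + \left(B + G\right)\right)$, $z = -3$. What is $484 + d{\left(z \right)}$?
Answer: $477$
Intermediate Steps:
$X{\left(B,G \right)} = G \left(-4 + B + G\right)$
$d{\left(V \right)} = -4 + V$ ($d{\left(V \right)} = 2 \left(-4 + V + 2\right) - V = 2 \left(-2 + V\right) - V = \left(-4 + 2 V\right) - V = -4 + V$)
$484 + d{\left(z \right)} = 484 - 7 = 477$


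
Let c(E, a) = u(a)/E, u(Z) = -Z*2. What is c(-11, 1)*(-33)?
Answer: -6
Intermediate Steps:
u(Z) = -2*Z
c(E, a) = -2*a/E (c(E, a) = (-2*a)/E = -2*a/E)
c(-11, 1)*(-33) = -2*1/(-11)*(-33) = -2*1*(-1/11)*(-33) = (2/11)*(-33) = -6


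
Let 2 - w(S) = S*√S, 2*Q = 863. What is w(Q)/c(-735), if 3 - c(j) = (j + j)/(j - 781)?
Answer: 1516/1539 - 327077*√1726/3078 ≈ -4413.7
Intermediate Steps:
Q = 863/2 (Q = (½)*863 = 863/2 ≈ 431.50)
w(S) = 2 - S^(3/2) (w(S) = 2 - S*√S = 2 - S^(3/2))
c(j) = 3 - 2*j/(-781 + j) (c(j) = 3 - (j + j)/(j - 781) = 3 - 2*j/(-781 + j))
w(Q)/c(-735) = (2 - (863/2)^(3/2))/(((-2343 - 735)/(-781 - 735))) = (2 - 863*√1726/4)/((-3078/(-1516))) = (2 - 863*√1726/4)/((-1/1516*(-3078))) = (2 - 863*√1726/4)/(1539/758) = (2 - 863*√1726/4)*(758/1539) = 1516/1539 - 327077*√1726/3078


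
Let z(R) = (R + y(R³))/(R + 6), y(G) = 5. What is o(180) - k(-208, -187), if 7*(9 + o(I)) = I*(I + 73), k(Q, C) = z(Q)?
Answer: 9184933/1414 ≈ 6495.7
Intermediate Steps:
z(R) = (5 + R)/(6 + R) (z(R) = (R + 5)/(R + 6) = (5 + R)/(6 + R))
k(Q, C) = (5 + Q)/(6 + Q)
o(I) = -9 + I*(73 + I)/7 (o(I) = -9 + (I*(I + 73))/7 = -9 + (I*(73 + I))/7 = -9 + I*(73 + I)/7)
o(180) - k(-208, -187) = (-9 + (⅐)*180² + (73/7)*180) - (5 - 208)/(6 - 208) = (-9 + (⅐)*32400 + 13140/7) - (-203)/(-202) = (-9 + 32400/7 + 13140/7) - (-1)*(-203)/202 = 45477/7 - 1*203/202 = 45477/7 - 203/202 = 9184933/1414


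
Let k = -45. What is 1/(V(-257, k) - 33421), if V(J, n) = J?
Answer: -1/33678 ≈ -2.9693e-5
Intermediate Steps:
1/(V(-257, k) - 33421) = 1/(-257 - 33421) = 1/(-33678) = -1/33678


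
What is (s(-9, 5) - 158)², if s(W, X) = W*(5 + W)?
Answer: 14884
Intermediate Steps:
(s(-9, 5) - 158)² = (-9*(5 - 9) - 158)² = (-9*(-4) - 158)² = (36 - 158)² = (-122)² = 14884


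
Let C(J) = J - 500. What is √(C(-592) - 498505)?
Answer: I*√499597 ≈ 706.82*I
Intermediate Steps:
C(J) = -500 + J
√(C(-592) - 498505) = √((-500 - 592) - 498505) = √(-1092 - 498505) = √(-499597) = I*√499597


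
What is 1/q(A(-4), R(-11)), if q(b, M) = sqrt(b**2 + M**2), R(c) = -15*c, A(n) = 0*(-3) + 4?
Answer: sqrt(27241)/27241 ≈ 0.0060588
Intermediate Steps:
A(n) = 4 (A(n) = 0 + 4 = 4)
q(b, M) = sqrt(M**2 + b**2)
1/q(A(-4), R(-11)) = 1/(sqrt((-15*(-11))**2 + 4**2)) = 1/(sqrt(165**2 + 16)) = 1/(sqrt(27225 + 16)) = 1/(sqrt(27241)) = sqrt(27241)/27241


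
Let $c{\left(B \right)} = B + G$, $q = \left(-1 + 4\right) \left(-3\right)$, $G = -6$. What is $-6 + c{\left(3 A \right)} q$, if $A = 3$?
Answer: $-33$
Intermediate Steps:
$q = -9$ ($q = 3 \left(-3\right) = -9$)
$c{\left(B \right)} = -6 + B$ ($c{\left(B \right)} = B - 6 = -6 + B$)
$-6 + c{\left(3 A \right)} q = -6 + \left(-6 + 3 \cdot 3\right) \left(-9\right) = -6 + \left(-6 + 9\right) \left(-9\right) = -6 + 3 \left(-9\right) = -6 - 27 = -33$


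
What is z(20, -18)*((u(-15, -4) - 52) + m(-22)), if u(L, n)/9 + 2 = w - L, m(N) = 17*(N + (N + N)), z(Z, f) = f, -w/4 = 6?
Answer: 22914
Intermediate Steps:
w = -24 (w = -4*6 = -24)
m(N) = 51*N (m(N) = 17*(N + 2*N) = 17*(3*N) = 51*N)
u(L, n) = -234 - 9*L (u(L, n) = -18 + 9*(-24 - L) = -18 + (-216 - 9*L) = -234 - 9*L)
z(20, -18)*((u(-15, -4) - 52) + m(-22)) = -18*(((-234 - 9*(-15)) - 52) + 51*(-22)) = -18*(((-234 + 135) - 52) - 1122) = -18*((-99 - 52) - 1122) = -18*(-151 - 1122) = -18*(-1273) = 22914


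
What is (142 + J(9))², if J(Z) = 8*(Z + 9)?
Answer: 81796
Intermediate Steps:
J(Z) = 72 + 8*Z (J(Z) = 8*(9 + Z) = 72 + 8*Z)
(142 + J(9))² = (142 + (72 + 8*9))² = (142 + (72 + 72))² = (142 + 144)² = 286² = 81796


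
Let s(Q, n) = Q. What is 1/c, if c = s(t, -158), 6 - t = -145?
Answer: 1/151 ≈ 0.0066225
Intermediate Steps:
t = 151 (t = 6 - 1*(-145) = 6 + 145 = 151)
c = 151
1/c = 1/151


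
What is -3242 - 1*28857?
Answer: -32099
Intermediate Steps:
-3242 - 1*28857 = -3242 - 28857 = -32099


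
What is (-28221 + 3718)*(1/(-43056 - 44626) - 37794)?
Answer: 81199352531027/87682 ≈ 9.2607e+8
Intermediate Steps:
(-28221 + 3718)*(1/(-43056 - 44626) - 37794) = -24503*(1/(-87682) - 37794) = -24503*(-1/87682 - 37794) = -24503*(-3313853509/87682) = 81199352531027/87682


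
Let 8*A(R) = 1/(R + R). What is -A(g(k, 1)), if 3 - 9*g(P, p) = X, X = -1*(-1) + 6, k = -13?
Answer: 9/64 ≈ 0.14063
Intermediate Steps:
X = 7 (X = 1 + 6 = 7)
g(P, p) = -4/9 (g(P, p) = ⅓ - ⅑*7 = ⅓ - 7/9 = -4/9)
A(R) = 1/(16*R) (A(R) = 1/(8*(R + R)) = 1/(8*((2*R))) = (1/(2*R))/8 = 1/(16*R))
-A(g(k, 1)) = -1/(16*(-4/9)) = -(-9)/(16*4) = -1*(-9/64) = 9/64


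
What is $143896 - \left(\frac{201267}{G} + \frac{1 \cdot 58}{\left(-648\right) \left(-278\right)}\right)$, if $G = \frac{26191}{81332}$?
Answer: $- \frac{103178847685465}{214461432} \approx -4.8111 \cdot 10^{5}$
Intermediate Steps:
$G = \frac{26191}{81332}$ ($G = 26191 \cdot \frac{1}{81332} = \frac{26191}{81332} \approx 0.32203$)
$143896 - \left(\frac{201267}{G} + \frac{1 \cdot 58}{\left(-648\right) \left(-278\right)}\right) = 143896 - \left(\frac{201267}{\frac{26191}{81332}} + \frac{1 \cdot 58}{\left(-648\right) \left(-278\right)}\right) = 143896 - \left(201267 \cdot \frac{81332}{26191} + \frac{58}{180144}\right) = 143896 - \left(\frac{1488131604}{2381} + 58 \cdot \frac{1}{180144}\right) = 143896 - \left(\frac{1488131604}{2381} + \frac{29}{90072}\right) = 143896 - \frac{134038989904537}{214461432} = - \frac{103178847685465}{214461432}$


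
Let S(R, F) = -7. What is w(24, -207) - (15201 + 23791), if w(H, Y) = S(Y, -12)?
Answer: -38999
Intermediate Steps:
w(H, Y) = -7
w(24, -207) - (15201 + 23791) = -7 - (15201 + 23791) = -7 - 1*38992 = -7 - 38992 = -38999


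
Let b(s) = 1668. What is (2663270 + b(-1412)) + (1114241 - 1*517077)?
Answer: 3262102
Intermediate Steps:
(2663270 + b(-1412)) + (1114241 - 1*517077) = (2663270 + 1668) + (1114241 - 1*517077) = 2664938 + (1114241 - 517077) = 2664938 + 597164 = 3262102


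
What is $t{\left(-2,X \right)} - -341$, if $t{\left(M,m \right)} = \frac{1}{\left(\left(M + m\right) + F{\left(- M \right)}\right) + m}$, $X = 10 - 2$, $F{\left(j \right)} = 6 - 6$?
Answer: $\frac{4775}{14} \approx 341.07$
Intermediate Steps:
$F{\left(j \right)} = 0$ ($F{\left(j \right)} = 6 - 6 = 0$)
$X = 8$ ($X = 10 - 2 = 8$)
$t{\left(M,m \right)} = \frac{1}{M + 2 m}$ ($t{\left(M,m \right)} = \frac{1}{\left(\left(M + m\right) + 0\right) + m} = \frac{1}{\left(M + m\right) + m} = \frac{1}{M + 2 m}$)
$t{\left(-2,X \right)} - -341 = \frac{1}{-2 + 2 \cdot 8} - -341 = \frac{1}{-2 + 16} + 341 = \frac{1}{14} + 341 = \frac{4775}{14}$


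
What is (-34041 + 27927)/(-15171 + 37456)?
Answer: -6114/22285 ≈ -0.27435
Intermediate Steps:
(-34041 + 27927)/(-15171 + 37456) = -6114/22285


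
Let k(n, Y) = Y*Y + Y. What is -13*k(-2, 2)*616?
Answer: -48048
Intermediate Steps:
k(n, Y) = Y + Y² (k(n, Y) = Y² + Y = Y + Y²)
-13*k(-2, 2)*616 = -26*(1 + 2)*616 = -26*3*616 = -13*6*616 = -78*616 = -48048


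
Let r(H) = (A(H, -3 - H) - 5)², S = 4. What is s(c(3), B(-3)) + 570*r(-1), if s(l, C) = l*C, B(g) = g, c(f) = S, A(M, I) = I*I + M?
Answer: 2268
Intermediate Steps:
A(M, I) = M + I² (A(M, I) = I² + M = M + I²)
c(f) = 4
r(H) = (-5 + H + (-3 - H)²)² (r(H) = ((H + (-3 - H)²) - 5)² = (-5 + H + (-3 - H)²)²)
s(l, C) = C*l
s(c(3), B(-3)) + 570*r(-1) = -3*4 + 570*(-5 - 1 + (3 - 1)²)² = -12 + 570*(-5 - 1 + 2²)² = -12 + 570*(-5 - 1 + 4)² = -12 + 570*(-2)² = -12 + 570*4 = -12 + 2280 = 2268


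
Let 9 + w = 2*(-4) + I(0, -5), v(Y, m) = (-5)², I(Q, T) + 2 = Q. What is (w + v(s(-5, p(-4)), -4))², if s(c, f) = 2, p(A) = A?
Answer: 36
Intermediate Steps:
I(Q, T) = -2 + Q
v(Y, m) = 25
w = -19 (w = -9 + (2*(-4) + (-2 + 0)) = -9 + (-8 - 2) = -9 - 10 = -19)
(w + v(s(-5, p(-4)), -4))² = (-19 + 25)² = 6² = 36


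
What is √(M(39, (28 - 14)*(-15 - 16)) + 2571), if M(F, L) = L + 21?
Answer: √2158 ≈ 46.454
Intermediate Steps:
M(F, L) = 21 + L
√(M(39, (28 - 14)*(-15 - 16)) + 2571) = √((21 + (28 - 14)*(-15 - 16)) + 2571) = √((21 + 14*(-31)) + 2571) = √((21 - 434) + 2571) = √(-413 + 2571) = √2158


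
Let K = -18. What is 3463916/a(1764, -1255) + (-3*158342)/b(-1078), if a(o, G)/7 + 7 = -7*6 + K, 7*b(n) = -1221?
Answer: -889977026/190883 ≈ -4662.4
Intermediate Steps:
b(n) = -1221/7 (b(n) = (1/7)*(-1221) = -1221/7)
a(o, G) = -469 (a(o, G) = -49 + 7*(-7*6 - 18) = -49 + 7*(-42 - 18) = -49 + 7*(-60) = -49 - 420 = -469)
3463916/a(1764, -1255) + (-3*158342)/b(-1078) = 3463916/(-469) + (-3*158342)/(-1221/7) = 3463916*(-1/469) - 475026*(-7/1221) = -3463916/469 + 1108394/407 = -889977026/190883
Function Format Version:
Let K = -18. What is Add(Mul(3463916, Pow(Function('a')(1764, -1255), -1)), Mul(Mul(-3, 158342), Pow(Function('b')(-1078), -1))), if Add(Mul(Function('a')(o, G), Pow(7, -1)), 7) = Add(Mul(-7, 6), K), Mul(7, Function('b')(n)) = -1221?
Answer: Rational(-889977026, 190883) ≈ -4662.4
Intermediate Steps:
Function('b')(n) = Rational(-1221, 7) (Function('b')(n) = Mul(Rational(1, 7), -1221) = Rational(-1221, 7))
Function('a')(o, G) = -469 (Function('a')(o, G) = Add(-49, Mul(7, Add(Mul(-7, 6), -18))) = Add(-49, Mul(7, Add(-42, -18))) = Add(-49, Mul(7, -60)) = Add(-49, -420) = -469)
Add(Mul(3463916, Pow(Function('a')(1764, -1255), -1)), Mul(Mul(-3, 158342), Pow(Function('b')(-1078), -1))) = Add(Mul(3463916, Pow(-469, -1)), Mul(Mul(-3, 158342), Pow(Rational(-1221, 7), -1))) = Add(Mul(3463916, Rational(-1, 469)), Mul(-475026, Rational(-7, 1221))) = Add(Rational(-3463916, 469), Rational(1108394, 407)) = Rational(-889977026, 190883)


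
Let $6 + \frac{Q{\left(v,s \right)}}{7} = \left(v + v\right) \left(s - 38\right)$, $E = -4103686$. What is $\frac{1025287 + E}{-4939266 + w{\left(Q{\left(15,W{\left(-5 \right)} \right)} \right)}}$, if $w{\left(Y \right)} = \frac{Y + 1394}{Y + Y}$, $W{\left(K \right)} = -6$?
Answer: $\frac{840402927}{1348419502} \approx 0.62325$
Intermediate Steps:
$Q{\left(v,s \right)} = -42 + 14 v \left(-38 + s\right)$ ($Q{\left(v,s \right)} = -42 + 7 \left(v + v\right) \left(s - 38\right) = -42 + 7 \cdot 2 v \left(-38 + s\right) = -42 + 14 v \left(-38 + s\right)$)
$w{\left(Y \right)} = \frac{1394 + Y}{2 Y}$
$\frac{1025287 + E}{-4939266 + w{\left(Q{\left(15,W{\left(-5 \right)} \right)} \right)}} = \frac{1025287 - 4103686}{-4939266 + \frac{1394 - \left(8022 + 1260\right)}{2 \left(-42 - 7980 + 14 \left(-6\right) 15\right)}} = - \frac{3078399}{-4939266 + \frac{1394 - 9282}{2 \left(-42 - 7980 - 1260\right)}} = - \frac{3078399}{-4939266 + \frac{1394 - 9282}{2 \left(-9282\right)}} = - \frac{3078399}{-4939266 + \frac{1}{2} \left(- \frac{1}{9282}\right) \left(-7888\right)} = - \frac{3078399}{-4939266 + \frac{116}{273}} = - \frac{3078399}{- \frac{1348419502}{273}} = \left(-3078399\right) \left(- \frac{273}{1348419502}\right) = \frac{840402927}{1348419502}$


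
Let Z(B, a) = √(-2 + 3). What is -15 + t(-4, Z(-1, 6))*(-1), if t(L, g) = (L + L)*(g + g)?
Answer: 1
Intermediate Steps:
Z(B, a) = 1 (Z(B, a) = √1 = 1)
t(L, g) = 4*L*g (t(L, g) = (2*L)*(2*g) = 4*L*g)
-15 + t(-4, Z(-1, 6))*(-1) = -15 + (4*(-4)*1)*(-1) = -15 - 16*(-1) = -15 + 16 = 1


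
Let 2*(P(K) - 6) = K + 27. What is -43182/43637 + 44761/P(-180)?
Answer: -3912560176/6152817 ≈ -635.90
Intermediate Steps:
P(K) = 39/2 + K/2 (P(K) = 6 + (K + 27)/2 = 6 + (27 + K)/2 = 6 + (27/2 + K/2) = 39/2 + K/2)
-43182/43637 + 44761/P(-180) = -43182/43637 + 44761/(39/2 + (1/2)*(-180)) = -43182*1/43637 + 44761/(39/2 - 90) = -43182/43637 + 44761/(-141/2) = -43182/43637 + 44761*(-2/141) = -43182/43637 - 89522/141 = -3912560176/6152817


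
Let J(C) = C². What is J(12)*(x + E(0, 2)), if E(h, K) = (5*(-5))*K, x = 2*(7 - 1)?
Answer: -5472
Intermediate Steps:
x = 12 (x = 2*6 = 12)
E(h, K) = -25*K
J(12)*(x + E(0, 2)) = 12²*(12 - 25*2) = 144*(12 - 50) = 144*(-38) = -5472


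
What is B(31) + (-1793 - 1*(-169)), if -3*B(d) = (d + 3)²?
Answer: -6028/3 ≈ -2009.3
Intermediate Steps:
B(d) = -(3 + d)²/3 (B(d) = -(d + 3)²/3 = -(3 + d)²/3)
B(31) + (-1793 - 1*(-169)) = -(3 + 31)²/3 + (-1793 - 1*(-169)) = -⅓*34² + (-1793 + 169) = -⅓*1156 - 1624 = -1156/3 - 1624 = -6028/3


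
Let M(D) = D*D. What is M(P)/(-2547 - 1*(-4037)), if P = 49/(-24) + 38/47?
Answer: 1934881/1895852160 ≈ 0.0010206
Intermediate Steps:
P = -1391/1128 (P = 49*(-1/24) + 38*(1/47) = -49/24 + 38/47 = -1391/1128 ≈ -1.2332)
M(D) = D**2
M(P)/(-2547 - 1*(-4037)) = (-1391/1128)**2/(-2547 - 1*(-4037)) = 1934881/(1272384*(-2547 + 4037)) = (1934881/1272384)/1490 = (1934881/1272384)*(1/1490) = 1934881/1895852160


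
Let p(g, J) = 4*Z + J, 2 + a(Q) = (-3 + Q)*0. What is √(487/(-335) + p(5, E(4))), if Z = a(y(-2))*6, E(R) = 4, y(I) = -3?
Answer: I*√5101045/335 ≈ 6.7419*I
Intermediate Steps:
a(Q) = -2 (a(Q) = -2 + (-3 + Q)*0 = -2 + 0 = -2)
Z = -12 (Z = -2*6 = -12)
p(g, J) = -48 + J (p(g, J) = 4*(-12) + J = -48 + J)
√(487/(-335) + p(5, E(4))) = √(487/(-335) + (-48 + 4)) = √(487*(-1/335) - 44) = √(-487/335 - 44) = √(-15227/335) = I*√5101045/335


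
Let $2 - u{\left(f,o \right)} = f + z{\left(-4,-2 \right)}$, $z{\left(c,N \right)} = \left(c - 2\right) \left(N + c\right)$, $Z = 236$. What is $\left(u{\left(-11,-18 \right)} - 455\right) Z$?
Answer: $-112808$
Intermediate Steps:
$z{\left(c,N \right)} = \left(-2 + c\right) \left(N + c\right)$
$u{\left(f,o \right)} = -34 - f$ ($u{\left(f,o \right)} = 2 - \left(f - \left(-20 - 16\right)\right) = 2 - \left(f + \left(16 + 4 + 8 + 8\right)\right) = 2 - \left(f + 36\right) = 2 - \left(36 + f\right) = -34 - f$)
$\left(u{\left(-11,-18 \right)} - 455\right) Z = \left(\left(-34 - -11\right) - 455\right) 236 = \left(\left(-34 + 11\right) - 455\right) 236 = \left(-23 - 455\right) 236 = \left(-478\right) 236 = -112808$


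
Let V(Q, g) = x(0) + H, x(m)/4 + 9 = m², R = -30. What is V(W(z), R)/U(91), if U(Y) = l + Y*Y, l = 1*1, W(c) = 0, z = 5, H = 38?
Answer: 1/4141 ≈ 0.00024149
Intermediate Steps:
l = 1
x(m) = -36 + 4*m²
U(Y) = 1 + Y² (U(Y) = 1 + Y*Y = 1 + Y²)
V(Q, g) = 2 (V(Q, g) = (-36 + 4*0²) + 38 = (-36 + 4*0) + 38 = (-36 + 0) + 38 = -36 + 38 = 2)
V(W(z), R)/U(91) = 2/(1 + 91²) = 2/(1 + 8281) = 2/8282 = 2*(1/8282) = 1/4141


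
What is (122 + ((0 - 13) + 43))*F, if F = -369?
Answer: -56088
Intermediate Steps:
(122 + ((0 - 13) + 43))*F = (122 + ((0 - 13) + 43))*(-369) = (122 + (-13 + 43))*(-369) = (122 + 30)*(-369) = 152*(-369) = -56088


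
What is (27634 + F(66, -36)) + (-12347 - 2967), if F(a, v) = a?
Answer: 12386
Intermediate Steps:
(27634 + F(66, -36)) + (-12347 - 2967) = (27634 + 66) + (-12347 - 2967) = 27700 - 15314 = 12386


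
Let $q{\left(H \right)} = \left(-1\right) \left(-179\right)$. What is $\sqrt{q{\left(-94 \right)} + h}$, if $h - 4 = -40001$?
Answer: $i \sqrt{39818} \approx 199.54 i$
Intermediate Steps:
$q{\left(H \right)} = 179$
$h = -39997$ ($h = 4 - 40001 = -39997$)
$\sqrt{q{\left(-94 \right)} + h} = \sqrt{179 - 39997} = \sqrt{-39818} = i \sqrt{39818}$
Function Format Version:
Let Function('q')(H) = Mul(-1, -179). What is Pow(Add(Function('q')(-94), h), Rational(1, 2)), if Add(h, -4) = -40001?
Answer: Mul(I, Pow(39818, Rational(1, 2))) ≈ Mul(199.54, I)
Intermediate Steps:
Function('q')(H) = 179
h = -39997 (h = Add(4, -40001) = -39997)
Pow(Add(Function('q')(-94), h), Rational(1, 2)) = Pow(Add(179, -39997), Rational(1, 2)) = Pow(-39818, Rational(1, 2)) = Mul(I, Pow(39818, Rational(1, 2)))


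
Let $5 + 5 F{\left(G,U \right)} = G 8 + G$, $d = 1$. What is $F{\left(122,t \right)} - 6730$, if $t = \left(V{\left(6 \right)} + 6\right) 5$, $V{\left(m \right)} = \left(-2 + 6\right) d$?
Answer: $- \frac{32557}{5} \approx -6511.4$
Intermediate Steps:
$V{\left(m \right)} = 4$ ($V{\left(m \right)} = \left(-2 + 6\right) 1 = 4 \cdot 1 = 4$)
$t = 50$ ($t = \left(4 + 6\right) 5 = 10 \cdot 5 = 50$)
$F{\left(G,U \right)} = -1 + \frac{9 G}{5}$ ($F{\left(G,U \right)} = -1 + \frac{G 8 + G}{5} = -1 + \frac{8 G + G}{5} = -1 + \frac{9 G}{5}$)
$F{\left(122,t \right)} - 6730 = \left(-1 + \frac{9}{5} \cdot 122\right) - 6730 = \left(-1 + \frac{1098}{5}\right) - 6730 = \frac{1093}{5} - 6730 = - \frac{32557}{5}$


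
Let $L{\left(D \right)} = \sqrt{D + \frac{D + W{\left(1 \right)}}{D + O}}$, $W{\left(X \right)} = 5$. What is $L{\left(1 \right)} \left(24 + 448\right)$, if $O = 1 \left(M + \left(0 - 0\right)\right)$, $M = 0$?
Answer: $472 \sqrt{7} \approx 1248.8$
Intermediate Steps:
$O = 0$ ($O = 1 \left(0 + \left(0 - 0\right)\right) = 1 \left(0 + \left(0 + 0\right)\right) = 1 \left(0 + 0\right) = 1 \cdot 0 = 0$)
$L{\left(D \right)} = \sqrt{D + \frac{5 + D}{D}}$ ($L{\left(D \right)} = \sqrt{D + \frac{D + 5}{D + 0}} = \sqrt{D + \frac{5 + D}{D}}$)
$L{\left(1 \right)} \left(24 + 448\right) = \sqrt{1 + 1 + \frac{5}{1}} \left(24 + 448\right) = \sqrt{1 + 1 + 5 \cdot 1} \cdot 472 = \sqrt{1 + 1 + 5} \cdot 472 = \sqrt{7} \cdot 472 = 472 \sqrt{7}$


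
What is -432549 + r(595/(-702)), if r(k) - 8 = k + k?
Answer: -151822486/351 ≈ -4.3254e+5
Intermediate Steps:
r(k) = 8 + 2*k (r(k) = 8 + (k + k) = 8 + 2*k)
-432549 + r(595/(-702)) = -432549 + (8 + 2*(595/(-702))) = -432549 + (8 + 2*(595*(-1/702))) = -432549 + (8 + 2*(-595/702)) = -432549 + (8 - 595/351) = -432549 + 2213/351 = -151822486/351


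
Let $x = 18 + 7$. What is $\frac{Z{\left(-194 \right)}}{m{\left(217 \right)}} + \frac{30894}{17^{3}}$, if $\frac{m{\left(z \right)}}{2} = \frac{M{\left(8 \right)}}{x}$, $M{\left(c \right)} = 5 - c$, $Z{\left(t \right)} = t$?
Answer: $\frac{12006707}{14739} \approx 814.62$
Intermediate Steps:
$x = 25$
$m{\left(z \right)} = - \frac{6}{25}$ ($m{\left(z \right)} = 2 \frac{5 - 8}{25} = 2 \left(5 - 8\right) \frac{1}{25} = 2 \left(\left(-3\right) \frac{1}{25}\right) = 2 \left(- \frac{3}{25}\right) = - \frac{6}{25}$)
$\frac{Z{\left(-194 \right)}}{m{\left(217 \right)}} + \frac{30894}{17^{3}} = - \frac{194}{- \frac{6}{25}} + \frac{30894}{17^{3}} = \left(-194\right) \left(- \frac{25}{6}\right) + \frac{30894}{4913} = \frac{2425}{3} + 30894 \cdot \frac{1}{4913} = \frac{2425}{3} + \frac{30894}{4913} = \frac{12006707}{14739}$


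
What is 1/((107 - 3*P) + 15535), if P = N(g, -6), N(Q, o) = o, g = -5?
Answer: 1/15660 ≈ 6.3857e-5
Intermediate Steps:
P = -6
1/((107 - 3*P) + 15535) = 1/((107 - 3*(-6)) + 15535) = 1/((107 + 18) + 15535) = 1/(125 + 15535) = 1/15660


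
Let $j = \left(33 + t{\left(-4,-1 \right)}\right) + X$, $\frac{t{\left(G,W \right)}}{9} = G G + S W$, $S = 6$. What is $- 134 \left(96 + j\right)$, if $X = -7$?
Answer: $-28408$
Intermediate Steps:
$t{\left(G,W \right)} = 9 G^{2} + 54 W$ ($t{\left(G,W \right)} = 9 \left(G G + 6 W\right) = 9 \left(G^{2} + 6 W\right) = 9 G^{2} + 54 W$)
$j = 116$ ($j = \left(33 + \left(9 \left(-4\right)^{2} + 54 \left(-1\right)\right)\right) - 7 = \left(33 + \left(9 \cdot 16 - 54\right)\right) - 7 = \left(33 + \left(144 - 54\right)\right) - 7 = \left(33 + 90\right) - 7 = 123 - 7 = 116$)
$- 134 \left(96 + j\right) = - 134 \left(96 + 116\right) = \left(-134\right) 212 = -28408$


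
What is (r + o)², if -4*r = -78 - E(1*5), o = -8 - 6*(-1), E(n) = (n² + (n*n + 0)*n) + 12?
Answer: 3364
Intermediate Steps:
E(n) = 12 + n² + n³ (E(n) = (n² + (n² + 0)*n) + 12 = (n² + n²*n) + 12 = (n² + n³) + 12 = 12 + n² + n³)
o = -2 (o = -8 + 6 = -2)
r = 60 (r = -(-78 - (12 + (1*5)² + (1*5)³))/4 = -(-78 - (12 + 5² + 5³))/4 = -(-78 - (12 + 25 + 125))/4 = -(-78 - 1*162)/4 = -(-78 - 162)/4 = -¼*(-240) = 60)
(r + o)² = (60 - 2)² = 58² = 3364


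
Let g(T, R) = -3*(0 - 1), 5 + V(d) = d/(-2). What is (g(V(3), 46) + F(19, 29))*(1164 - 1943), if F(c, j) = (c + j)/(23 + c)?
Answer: -22591/7 ≈ -3227.3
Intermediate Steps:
V(d) = -5 - d/2 (V(d) = -5 + d/(-2) = -5 + d*(-½) = -5 - d/2)
F(c, j) = (c + j)/(23 + c)
g(T, R) = 3 (g(T, R) = -3*(-1) = 3)
(g(V(3), 46) + F(19, 29))*(1164 - 1943) = (3 + (19 + 29)/(23 + 19))*(1164 - 1943) = (3 + 48/42)*(-779) = (3 + (1/42)*48)*(-779) = (3 + 8/7)*(-779) = (29/7)*(-779) = -22591/7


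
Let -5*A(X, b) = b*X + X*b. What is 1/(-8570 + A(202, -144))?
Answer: 5/15326 ≈ 0.00032624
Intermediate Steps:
A(X, b) = -2*X*b/5 (A(X, b) = -(b*X + X*b)/5 = -(X*b + X*b)/5 = -2*X*b/5)
1/(-8570 + A(202, -144)) = 1/(-8570 - 2/5*202*(-144)) = 1/(-8570 + 58176/5) = 1/(15326/5) = 5/15326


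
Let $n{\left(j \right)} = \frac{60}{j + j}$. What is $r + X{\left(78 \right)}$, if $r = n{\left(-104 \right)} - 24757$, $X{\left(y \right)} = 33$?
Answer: $- \frac{1285663}{52} \approx -24724.0$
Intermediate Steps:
$n{\left(j \right)} = \frac{30}{j}$ ($n{\left(j \right)} = \frac{60}{2 j} = 60 \frac{1}{2 j} = \frac{30}{j}$)
$r = - \frac{1287379}{52}$ ($r = \frac{30}{-104} - 24757 = 30 \left(- \frac{1}{104}\right) - 24757 = - \frac{15}{52} - 24757 = - \frac{1287379}{52} \approx -24757.0$)
$r + X{\left(78 \right)} = - \frac{1287379}{52} + 33 = - \frac{1285663}{52}$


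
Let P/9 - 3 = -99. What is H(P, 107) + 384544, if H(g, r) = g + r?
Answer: 383787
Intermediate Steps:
P = -864 (P = 27 + 9*(-99) = 27 - 891 = -864)
H(P, 107) + 384544 = (-864 + 107) + 384544 = -757 + 384544 = 383787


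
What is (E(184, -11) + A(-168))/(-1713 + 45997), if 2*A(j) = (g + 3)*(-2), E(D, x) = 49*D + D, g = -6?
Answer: 9203/44284 ≈ 0.20782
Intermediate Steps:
E(D, x) = 50*D
A(j) = 3 (A(j) = ((-6 + 3)*(-2))/2 = (-3*(-2))/2 = (½)*6 = 3)
(E(184, -11) + A(-168))/(-1713 + 45997) = (50*184 + 3)/(-1713 + 45997) = (9200 + 3)/44284 = 9203*(1/44284) = 9203/44284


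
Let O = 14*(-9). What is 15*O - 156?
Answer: -2046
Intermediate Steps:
O = -126
15*O - 156 = 15*(-126) - 156 = -1890 - 156 = -2046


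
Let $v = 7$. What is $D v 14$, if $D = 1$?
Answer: $98$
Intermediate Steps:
$D v 14 = 1 \cdot 7 \cdot 14 = 7 \cdot 14 = 98$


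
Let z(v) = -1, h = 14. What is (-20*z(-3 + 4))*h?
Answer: 280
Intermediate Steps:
(-20*z(-3 + 4))*h = -20*(-1)*14 = 20*14 = 280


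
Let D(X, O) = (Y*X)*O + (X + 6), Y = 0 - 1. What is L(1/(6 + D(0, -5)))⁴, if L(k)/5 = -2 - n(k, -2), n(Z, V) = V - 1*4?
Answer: 160000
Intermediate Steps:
n(Z, V) = -4 + V (n(Z, V) = V - 4 = -4 + V)
Y = -1
D(X, O) = 6 + X - O*X (D(X, O) = (-X)*O + (X + 6) = -O*X + (6 + X) = 6 + X - O*X)
L(k) = 20 (L(k) = 5*(-2 - (-4 - 2)) = 5*(-2 - 1*(-6)) = 5*(-2 + 6) = 5*4 = 20)
L(1/(6 + D(0, -5)))⁴ = 20⁴ = 160000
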